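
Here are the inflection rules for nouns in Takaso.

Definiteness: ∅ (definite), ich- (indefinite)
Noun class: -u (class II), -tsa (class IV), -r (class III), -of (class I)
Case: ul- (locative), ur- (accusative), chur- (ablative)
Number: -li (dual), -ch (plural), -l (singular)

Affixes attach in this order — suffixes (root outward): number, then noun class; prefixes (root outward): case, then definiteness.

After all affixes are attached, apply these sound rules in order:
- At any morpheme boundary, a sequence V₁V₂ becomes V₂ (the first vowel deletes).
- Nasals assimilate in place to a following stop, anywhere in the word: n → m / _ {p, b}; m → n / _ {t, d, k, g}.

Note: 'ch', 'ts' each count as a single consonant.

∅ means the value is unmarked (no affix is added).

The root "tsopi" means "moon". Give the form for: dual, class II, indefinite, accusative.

ichurtsopilu

Attach number dual -li → tsopili.
Attach case accusative ur- → urtsopili.
Attach definiteness indefinite ich- → ichurtsopili.
Attach noun class class II -u → ichurtsopiliu.
Apply vowel deletion: ichurtsopiliu → ichurtsopilu.
Nasal assimilation: no change.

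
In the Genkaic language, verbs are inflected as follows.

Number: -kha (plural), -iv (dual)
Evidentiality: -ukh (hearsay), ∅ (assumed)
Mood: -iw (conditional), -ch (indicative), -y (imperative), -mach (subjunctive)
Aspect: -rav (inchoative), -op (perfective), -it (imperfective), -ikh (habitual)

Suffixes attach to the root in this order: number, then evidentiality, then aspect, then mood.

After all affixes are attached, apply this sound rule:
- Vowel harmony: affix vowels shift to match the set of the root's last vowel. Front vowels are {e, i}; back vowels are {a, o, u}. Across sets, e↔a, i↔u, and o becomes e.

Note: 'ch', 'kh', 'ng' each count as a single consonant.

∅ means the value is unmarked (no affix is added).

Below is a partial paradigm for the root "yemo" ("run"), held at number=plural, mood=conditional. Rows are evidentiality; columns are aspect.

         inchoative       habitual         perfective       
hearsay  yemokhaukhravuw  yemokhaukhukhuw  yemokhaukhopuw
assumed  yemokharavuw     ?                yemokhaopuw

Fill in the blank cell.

Attach number plural -kha → yemokha.
evidentiality = assumed: zero marking, form stays yemokha.
Attach aspect habitual -ikh → yemokhaikh.
Attach mood conditional -iw → yemokhaikhiw.
Apply vowel harmony: yemokhaikhiw → yemokhaukhuw.

yemokhaukhuw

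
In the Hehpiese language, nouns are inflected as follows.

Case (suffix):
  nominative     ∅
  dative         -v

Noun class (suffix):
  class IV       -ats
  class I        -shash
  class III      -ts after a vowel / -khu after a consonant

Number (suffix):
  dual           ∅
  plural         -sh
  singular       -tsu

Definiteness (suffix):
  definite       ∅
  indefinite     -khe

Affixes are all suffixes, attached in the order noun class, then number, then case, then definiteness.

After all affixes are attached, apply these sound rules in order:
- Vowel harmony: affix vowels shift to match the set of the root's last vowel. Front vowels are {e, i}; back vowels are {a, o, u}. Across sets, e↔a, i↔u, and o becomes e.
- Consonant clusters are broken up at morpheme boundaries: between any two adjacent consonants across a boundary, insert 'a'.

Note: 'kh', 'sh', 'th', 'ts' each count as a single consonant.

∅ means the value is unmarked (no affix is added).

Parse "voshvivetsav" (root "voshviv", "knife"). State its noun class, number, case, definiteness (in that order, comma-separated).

class IV, dual, dative, definite

Segment: voshviv-ats-v.
noun class: -ats → class IV.
number: ∅ → dual.
case: -v → dative.
definiteness: ∅ → definite.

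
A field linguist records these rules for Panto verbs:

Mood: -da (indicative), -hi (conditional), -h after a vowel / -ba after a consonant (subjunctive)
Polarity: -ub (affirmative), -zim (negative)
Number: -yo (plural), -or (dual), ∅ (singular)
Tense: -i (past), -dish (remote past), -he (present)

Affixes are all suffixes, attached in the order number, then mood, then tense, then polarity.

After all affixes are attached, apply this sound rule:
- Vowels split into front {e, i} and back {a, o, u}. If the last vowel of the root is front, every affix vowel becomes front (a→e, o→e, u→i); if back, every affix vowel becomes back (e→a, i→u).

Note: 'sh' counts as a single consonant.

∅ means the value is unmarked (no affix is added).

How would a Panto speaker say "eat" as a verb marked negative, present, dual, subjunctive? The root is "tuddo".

Attach number dual -or → tuddoor.
Attach mood subjunctive -ba (after consonant 'r') → tuddoorba.
Attach tense present -he → tuddoorbahe.
Attach polarity negative -zim → tuddoorbahezim.
Apply vowel harmony: tuddoorbahezim → tuddoorbahazum.

tuddoorbahazum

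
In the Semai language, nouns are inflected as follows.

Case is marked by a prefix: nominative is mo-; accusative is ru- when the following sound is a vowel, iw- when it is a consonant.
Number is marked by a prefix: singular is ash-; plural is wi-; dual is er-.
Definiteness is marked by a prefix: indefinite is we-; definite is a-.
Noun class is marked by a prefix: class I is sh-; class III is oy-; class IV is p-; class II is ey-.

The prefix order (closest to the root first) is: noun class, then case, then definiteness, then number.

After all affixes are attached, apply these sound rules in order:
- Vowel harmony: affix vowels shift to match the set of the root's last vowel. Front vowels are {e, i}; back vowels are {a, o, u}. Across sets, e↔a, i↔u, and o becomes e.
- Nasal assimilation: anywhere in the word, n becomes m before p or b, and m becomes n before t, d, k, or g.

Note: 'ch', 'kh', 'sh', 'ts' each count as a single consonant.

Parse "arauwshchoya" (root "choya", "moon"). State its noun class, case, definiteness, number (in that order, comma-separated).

Segment: er-a-iw-sh-choya.
noun class: sh- → class I.
case: ru/iw- → accusative.
definiteness: a- → definite.
number: er- → dual.

class I, accusative, definite, dual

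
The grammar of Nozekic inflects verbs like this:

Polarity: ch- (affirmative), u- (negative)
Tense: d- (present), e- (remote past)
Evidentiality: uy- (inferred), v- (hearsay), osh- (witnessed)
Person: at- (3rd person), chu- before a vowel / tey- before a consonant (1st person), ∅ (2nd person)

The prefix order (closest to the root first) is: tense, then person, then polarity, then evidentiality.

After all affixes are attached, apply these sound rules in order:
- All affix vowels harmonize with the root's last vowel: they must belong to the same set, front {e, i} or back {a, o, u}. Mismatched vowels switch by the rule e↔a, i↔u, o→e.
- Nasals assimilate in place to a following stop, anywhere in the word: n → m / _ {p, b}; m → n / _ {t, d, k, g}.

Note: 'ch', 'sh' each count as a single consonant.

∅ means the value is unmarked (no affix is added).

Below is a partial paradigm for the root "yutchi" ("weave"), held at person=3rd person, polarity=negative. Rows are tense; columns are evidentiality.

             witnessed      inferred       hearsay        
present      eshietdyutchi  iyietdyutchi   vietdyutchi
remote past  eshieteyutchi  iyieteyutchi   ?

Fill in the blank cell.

Attach tense remote past e- → eyutchi.
Attach person 3rd person at- → ateyutchi.
Attach polarity negative u- → uateyutchi.
Attach evidentiality hearsay v- → vuateyutchi.
Apply vowel harmony: vuateyutchi → vieteyutchi.
Nasal assimilation: no change.

vieteyutchi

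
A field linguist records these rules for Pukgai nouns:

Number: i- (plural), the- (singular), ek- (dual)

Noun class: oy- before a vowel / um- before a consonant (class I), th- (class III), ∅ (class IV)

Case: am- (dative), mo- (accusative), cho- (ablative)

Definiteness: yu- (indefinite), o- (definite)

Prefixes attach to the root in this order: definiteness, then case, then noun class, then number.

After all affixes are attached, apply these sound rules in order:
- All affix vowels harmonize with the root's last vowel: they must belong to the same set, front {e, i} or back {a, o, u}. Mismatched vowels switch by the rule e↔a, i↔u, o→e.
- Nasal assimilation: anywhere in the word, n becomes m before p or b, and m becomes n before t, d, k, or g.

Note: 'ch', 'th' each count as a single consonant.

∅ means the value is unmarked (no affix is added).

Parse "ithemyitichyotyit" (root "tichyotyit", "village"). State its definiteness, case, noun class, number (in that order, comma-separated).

indefinite, dative, class III, plural

Segment: i-th-am-yu-tichyotyit.
definiteness: yu- → indefinite.
case: am- → dative.
noun class: th- → class III.
number: i- → plural.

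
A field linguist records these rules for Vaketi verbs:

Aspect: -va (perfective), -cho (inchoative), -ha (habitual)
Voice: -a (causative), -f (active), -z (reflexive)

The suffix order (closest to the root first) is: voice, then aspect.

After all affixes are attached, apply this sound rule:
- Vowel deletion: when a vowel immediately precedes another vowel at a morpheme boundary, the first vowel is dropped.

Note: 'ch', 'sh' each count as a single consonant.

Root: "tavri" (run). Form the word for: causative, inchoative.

Attach voice causative -a → tavria.
Attach aspect inchoative -cho → tavriacho.
Apply vowel deletion: tavriacho → tavracho.

tavracho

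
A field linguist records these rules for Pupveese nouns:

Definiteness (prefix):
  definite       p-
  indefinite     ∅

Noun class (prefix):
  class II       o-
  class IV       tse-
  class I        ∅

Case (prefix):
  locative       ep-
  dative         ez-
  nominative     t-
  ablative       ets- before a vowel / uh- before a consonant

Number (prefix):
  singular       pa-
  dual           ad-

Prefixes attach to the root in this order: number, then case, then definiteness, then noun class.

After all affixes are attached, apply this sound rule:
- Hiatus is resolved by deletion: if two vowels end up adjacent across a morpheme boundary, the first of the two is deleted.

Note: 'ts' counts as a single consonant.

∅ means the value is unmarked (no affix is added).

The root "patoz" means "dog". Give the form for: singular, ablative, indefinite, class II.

Attach number singular pa- → papatoz.
Attach case ablative uh- (before consonant 'p') → uhpapatoz.
definiteness = indefinite: zero marking, form stays uhpapatoz.
Attach noun class class II o- → ouhpapatoz.
Apply vowel deletion: ouhpapatoz → uhpapatoz.

uhpapatoz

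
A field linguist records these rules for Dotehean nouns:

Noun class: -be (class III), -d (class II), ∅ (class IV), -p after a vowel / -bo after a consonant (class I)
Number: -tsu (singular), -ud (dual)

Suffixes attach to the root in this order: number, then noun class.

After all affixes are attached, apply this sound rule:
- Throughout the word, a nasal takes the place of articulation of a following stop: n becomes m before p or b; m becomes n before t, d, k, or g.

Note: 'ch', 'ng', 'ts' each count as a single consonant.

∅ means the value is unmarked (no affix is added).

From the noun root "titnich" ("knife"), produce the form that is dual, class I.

Attach number dual -ud → titnichud.
Attach noun class class I -bo (after consonant 'd') → titnichudbo.
Nasal assimilation: no change.

titnichudbo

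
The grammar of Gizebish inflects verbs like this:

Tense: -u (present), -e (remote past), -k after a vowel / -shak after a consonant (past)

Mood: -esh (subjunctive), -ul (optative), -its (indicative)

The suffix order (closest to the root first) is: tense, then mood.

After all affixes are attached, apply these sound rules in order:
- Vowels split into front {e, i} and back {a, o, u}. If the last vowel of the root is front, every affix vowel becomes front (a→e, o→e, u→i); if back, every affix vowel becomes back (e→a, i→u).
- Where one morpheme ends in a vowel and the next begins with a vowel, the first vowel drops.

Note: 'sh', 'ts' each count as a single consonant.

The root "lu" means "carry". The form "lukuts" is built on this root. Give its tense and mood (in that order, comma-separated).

past, indicative

Segment: lu-k-its.
tense: -k/shak → past.
mood: -its → indicative.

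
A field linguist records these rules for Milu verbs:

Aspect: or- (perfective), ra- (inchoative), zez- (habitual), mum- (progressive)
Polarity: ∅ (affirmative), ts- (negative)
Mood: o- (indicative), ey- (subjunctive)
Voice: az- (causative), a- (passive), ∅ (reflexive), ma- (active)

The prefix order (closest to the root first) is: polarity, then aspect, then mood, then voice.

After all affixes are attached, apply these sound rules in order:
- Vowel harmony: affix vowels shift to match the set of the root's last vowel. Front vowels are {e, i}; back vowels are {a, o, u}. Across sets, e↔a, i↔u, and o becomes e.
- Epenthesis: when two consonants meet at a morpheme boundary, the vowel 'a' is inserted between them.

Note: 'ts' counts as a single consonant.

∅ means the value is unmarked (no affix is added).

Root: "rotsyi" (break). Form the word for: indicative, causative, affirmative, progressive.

ezemimarotsyi

polarity = affirmative: zero marking, form stays rotsyi.
Attach aspect progressive mum- → mumrotsyi.
Attach mood indicative o- → omumrotsyi.
Attach voice causative az- → azomumrotsyi.
Apply vowel harmony: azomumrotsyi → ezemimrotsyi.
Apply epenthesis: ezemimrotsyi → ezemimarotsyi.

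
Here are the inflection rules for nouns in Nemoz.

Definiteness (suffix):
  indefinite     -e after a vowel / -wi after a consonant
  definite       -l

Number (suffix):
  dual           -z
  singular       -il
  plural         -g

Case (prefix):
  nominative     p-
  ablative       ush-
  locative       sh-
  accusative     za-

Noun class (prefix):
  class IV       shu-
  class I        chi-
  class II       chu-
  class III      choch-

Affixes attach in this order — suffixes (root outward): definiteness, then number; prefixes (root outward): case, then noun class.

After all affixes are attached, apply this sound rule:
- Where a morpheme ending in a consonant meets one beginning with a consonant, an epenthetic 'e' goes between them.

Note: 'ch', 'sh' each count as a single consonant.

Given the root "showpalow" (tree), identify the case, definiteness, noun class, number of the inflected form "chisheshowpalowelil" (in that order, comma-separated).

locative, definite, class I, singular

Segment: chi-sh-showpalow-l-il.
case: sh- → locative.
definiteness: -l → definite.
noun class: chi- → class I.
number: -il → singular.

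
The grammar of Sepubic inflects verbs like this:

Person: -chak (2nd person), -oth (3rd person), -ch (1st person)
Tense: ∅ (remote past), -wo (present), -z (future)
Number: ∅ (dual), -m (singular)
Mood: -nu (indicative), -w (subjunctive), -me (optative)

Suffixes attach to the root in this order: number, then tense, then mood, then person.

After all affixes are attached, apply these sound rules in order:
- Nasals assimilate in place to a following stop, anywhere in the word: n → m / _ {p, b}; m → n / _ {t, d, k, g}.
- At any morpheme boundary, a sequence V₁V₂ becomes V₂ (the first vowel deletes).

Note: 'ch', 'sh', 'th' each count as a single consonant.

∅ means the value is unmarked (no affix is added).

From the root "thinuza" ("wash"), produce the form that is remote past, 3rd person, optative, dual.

number = dual: zero marking, form stays thinuza.
tense = remote past: zero marking, form stays thinuza.
Attach mood optative -me → thinuzame.
Attach person 3rd person -oth → thinuzameoth.
Nasal assimilation: no change.
Apply vowel deletion: thinuzameoth → thinuzamoth.

thinuzamoth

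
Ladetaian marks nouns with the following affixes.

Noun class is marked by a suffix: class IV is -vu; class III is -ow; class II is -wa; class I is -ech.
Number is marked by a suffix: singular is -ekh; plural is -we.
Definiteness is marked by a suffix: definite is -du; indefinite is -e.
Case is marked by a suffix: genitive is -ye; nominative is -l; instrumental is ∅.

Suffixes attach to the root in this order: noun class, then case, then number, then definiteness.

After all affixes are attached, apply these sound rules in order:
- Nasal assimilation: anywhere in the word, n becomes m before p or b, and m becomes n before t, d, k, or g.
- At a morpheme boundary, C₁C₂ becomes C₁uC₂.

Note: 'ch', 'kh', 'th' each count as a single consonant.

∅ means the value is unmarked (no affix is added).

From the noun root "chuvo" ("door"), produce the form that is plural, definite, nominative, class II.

Attach noun class class II -wa → chuvowa.
Attach case nominative -l → chuvowal.
Attach number plural -we → chuvowalwe.
Attach definiteness definite -du → chuvowalwedu.
Nasal assimilation: no change.
Apply epenthesis: chuvowalwedu → chuvowaluwedu.

chuvowaluwedu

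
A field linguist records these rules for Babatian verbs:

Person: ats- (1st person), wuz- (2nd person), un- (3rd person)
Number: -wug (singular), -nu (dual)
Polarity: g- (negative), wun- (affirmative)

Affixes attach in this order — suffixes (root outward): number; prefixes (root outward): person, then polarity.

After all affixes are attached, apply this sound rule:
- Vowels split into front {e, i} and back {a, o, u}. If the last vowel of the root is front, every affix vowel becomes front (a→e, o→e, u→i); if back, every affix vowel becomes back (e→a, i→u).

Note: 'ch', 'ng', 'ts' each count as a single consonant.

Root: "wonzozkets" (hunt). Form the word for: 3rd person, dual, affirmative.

wininwonzozketsni

Attach person 3rd person un- → unwonzozkets.
Attach number dual -nu → unwonzozketsnu.
Attach polarity affirmative wun- → wununwonzozketsnu.
Apply vowel harmony: wununwonzozketsnu → wininwonzozketsni.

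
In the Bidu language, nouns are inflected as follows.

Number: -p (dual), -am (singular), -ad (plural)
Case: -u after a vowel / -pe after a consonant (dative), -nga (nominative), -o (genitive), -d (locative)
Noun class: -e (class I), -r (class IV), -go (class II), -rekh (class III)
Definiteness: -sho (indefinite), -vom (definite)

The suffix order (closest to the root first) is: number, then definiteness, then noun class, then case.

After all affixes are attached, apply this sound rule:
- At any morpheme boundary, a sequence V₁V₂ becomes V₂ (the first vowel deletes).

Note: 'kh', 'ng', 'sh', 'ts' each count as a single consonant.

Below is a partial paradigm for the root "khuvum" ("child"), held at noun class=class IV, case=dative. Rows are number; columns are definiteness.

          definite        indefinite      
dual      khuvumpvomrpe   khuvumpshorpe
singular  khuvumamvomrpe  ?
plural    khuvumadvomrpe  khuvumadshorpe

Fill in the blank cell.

Attach number singular -am → khuvumam.
Attach definiteness indefinite -sho → khuvumamsho.
Attach noun class class IV -r → khuvumamshor.
Attach case dative -pe (after consonant 'r') → khuvumamshorpe.
Vowel deletion: no change.

khuvumamshorpe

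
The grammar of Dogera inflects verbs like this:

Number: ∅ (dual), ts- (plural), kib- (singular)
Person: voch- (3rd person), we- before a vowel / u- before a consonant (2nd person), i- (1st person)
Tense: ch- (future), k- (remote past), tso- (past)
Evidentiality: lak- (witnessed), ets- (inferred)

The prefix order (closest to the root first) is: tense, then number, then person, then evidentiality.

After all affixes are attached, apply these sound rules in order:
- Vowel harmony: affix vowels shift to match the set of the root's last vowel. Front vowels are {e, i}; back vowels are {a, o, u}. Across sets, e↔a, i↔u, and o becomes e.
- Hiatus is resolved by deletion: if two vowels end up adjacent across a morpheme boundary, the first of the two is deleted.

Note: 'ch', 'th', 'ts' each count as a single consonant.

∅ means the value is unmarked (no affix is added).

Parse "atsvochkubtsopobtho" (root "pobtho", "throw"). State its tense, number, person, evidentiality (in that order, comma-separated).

Segment: ets-voch-kib-tso-pobtho.
tense: tso- → past.
number: kib- → singular.
person: voch- → 3rd person.
evidentiality: ets- → inferred.

past, singular, 3rd person, inferred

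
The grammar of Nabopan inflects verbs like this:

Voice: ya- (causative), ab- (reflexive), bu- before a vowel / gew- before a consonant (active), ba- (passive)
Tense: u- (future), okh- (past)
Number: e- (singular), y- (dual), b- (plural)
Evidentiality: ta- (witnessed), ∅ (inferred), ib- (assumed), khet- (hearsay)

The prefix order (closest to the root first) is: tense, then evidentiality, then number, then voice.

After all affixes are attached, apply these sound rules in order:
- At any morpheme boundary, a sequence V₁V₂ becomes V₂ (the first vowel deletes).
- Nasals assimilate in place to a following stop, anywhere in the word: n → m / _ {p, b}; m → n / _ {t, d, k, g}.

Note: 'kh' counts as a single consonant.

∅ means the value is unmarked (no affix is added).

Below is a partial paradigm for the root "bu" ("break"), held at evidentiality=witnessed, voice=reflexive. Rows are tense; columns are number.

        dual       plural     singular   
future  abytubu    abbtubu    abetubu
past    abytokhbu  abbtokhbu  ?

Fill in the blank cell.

Attach tense past okh- → okhbu.
Attach evidentiality witnessed ta- → taokhbu.
Attach number singular e- → etaokhbu.
Attach voice reflexive ab- → abetaokhbu.
Apply vowel deletion: abetaokhbu → abetokhbu.
Nasal assimilation: no change.

abetokhbu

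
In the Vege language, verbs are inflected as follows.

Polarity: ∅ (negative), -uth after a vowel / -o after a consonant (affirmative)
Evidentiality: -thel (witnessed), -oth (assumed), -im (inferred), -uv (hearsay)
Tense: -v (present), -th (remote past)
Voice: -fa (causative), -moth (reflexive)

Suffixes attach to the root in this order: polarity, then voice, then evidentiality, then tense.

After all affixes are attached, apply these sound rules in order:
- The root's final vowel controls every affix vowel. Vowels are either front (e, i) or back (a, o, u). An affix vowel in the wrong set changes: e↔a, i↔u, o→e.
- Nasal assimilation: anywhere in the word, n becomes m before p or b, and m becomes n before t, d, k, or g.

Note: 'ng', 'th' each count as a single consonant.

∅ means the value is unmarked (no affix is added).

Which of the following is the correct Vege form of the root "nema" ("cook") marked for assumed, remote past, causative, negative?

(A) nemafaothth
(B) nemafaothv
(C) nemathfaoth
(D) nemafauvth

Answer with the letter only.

polarity = negative: zero marking, form stays nema.
Attach voice causative -fa → nemafa.
Attach evidentiality assumed -oth → nemafaoth.
Attach tense remote past -th → nemafaothth.
Vowel harmony: no change.
Nasal assimilation: no change.
So the correct form is nemafaothth, option (A).
(B) nemafaothv is wrong: it uses present instead of remote past for tense.
(C) nemathfaoth is wrong: it has the affixes in the wrong order.
(D) nemafauvth is wrong: it uses hearsay instead of assumed for evidentiality.

A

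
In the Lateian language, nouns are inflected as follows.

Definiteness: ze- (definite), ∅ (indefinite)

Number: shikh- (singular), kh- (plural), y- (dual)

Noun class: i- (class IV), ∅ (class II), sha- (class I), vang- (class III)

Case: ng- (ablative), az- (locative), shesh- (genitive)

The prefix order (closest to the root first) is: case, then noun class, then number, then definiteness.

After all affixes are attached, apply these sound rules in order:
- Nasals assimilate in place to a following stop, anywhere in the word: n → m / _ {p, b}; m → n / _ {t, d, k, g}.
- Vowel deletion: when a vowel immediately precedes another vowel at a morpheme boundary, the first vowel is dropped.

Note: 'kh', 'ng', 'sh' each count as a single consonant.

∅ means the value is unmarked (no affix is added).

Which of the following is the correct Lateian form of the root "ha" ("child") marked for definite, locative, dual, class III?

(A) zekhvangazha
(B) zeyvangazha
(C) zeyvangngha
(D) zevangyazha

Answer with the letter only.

Attach case locative az- → azha.
Attach noun class class III vang- → vangazha.
Attach number dual y- → yvangazha.
Attach definiteness definite ze- → zeyvangazha.
Nasal assimilation: no change.
Vowel deletion: no change.
So the correct form is zeyvangazha, option (B).
(D) zevangyazha is wrong: it has the affixes in the wrong order.
(C) zeyvangngha is wrong: it uses ablative instead of locative for case.
(A) zekhvangazha is wrong: it uses plural instead of dual for number.

B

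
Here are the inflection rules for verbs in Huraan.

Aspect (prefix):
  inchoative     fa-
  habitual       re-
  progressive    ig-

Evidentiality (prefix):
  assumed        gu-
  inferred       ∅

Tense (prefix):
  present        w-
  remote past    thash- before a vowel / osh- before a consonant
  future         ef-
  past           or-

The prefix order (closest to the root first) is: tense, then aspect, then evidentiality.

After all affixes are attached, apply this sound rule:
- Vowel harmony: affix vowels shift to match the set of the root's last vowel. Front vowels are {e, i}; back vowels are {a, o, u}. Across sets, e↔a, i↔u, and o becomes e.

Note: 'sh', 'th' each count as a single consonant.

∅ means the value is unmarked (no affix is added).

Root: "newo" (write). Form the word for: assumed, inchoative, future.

Attach tense future ef- → efnewo.
Attach aspect inchoative fa- → faefnewo.
Attach evidentiality assumed gu- → gufaefnewo.
Apply vowel harmony: gufaefnewo → gufaafnewo.

gufaafnewo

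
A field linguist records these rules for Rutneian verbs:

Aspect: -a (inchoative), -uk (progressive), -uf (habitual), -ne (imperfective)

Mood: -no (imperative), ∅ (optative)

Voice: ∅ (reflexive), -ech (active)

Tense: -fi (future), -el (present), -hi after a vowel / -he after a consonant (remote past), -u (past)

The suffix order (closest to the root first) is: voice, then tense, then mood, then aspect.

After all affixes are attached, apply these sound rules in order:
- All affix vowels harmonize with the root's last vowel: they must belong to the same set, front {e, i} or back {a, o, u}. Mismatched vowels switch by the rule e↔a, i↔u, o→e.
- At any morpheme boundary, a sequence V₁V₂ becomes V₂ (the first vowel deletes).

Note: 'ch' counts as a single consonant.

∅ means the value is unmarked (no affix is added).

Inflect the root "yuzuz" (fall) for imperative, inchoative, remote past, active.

yuzuzachhana

Attach voice active -ech → yuzuzech.
Attach tense remote past -he (after consonant 'ch') → yuzuzechhe.
Attach mood imperative -no → yuzuzechheno.
Attach aspect inchoative -a → yuzuzechhenoa.
Apply vowel harmony: yuzuzechhenoa → yuzuzachhanoa.
Apply vowel deletion: yuzuzachhanoa → yuzuzachhana.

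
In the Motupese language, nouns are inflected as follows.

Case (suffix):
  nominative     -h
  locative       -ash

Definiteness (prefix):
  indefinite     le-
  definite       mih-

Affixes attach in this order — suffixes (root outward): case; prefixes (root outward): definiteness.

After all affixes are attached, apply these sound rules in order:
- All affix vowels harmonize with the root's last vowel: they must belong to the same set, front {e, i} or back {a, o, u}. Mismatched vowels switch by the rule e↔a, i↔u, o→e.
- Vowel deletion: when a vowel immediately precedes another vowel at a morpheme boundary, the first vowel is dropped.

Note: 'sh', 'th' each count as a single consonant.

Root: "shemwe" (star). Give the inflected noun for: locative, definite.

Attach definiteness definite mih- → mihshemwe.
Attach case locative -ash → mihshemweash.
Apply vowel harmony: mihshemweash → mihshemweesh.
Apply vowel deletion: mihshemweesh → mihshemwesh.

mihshemwesh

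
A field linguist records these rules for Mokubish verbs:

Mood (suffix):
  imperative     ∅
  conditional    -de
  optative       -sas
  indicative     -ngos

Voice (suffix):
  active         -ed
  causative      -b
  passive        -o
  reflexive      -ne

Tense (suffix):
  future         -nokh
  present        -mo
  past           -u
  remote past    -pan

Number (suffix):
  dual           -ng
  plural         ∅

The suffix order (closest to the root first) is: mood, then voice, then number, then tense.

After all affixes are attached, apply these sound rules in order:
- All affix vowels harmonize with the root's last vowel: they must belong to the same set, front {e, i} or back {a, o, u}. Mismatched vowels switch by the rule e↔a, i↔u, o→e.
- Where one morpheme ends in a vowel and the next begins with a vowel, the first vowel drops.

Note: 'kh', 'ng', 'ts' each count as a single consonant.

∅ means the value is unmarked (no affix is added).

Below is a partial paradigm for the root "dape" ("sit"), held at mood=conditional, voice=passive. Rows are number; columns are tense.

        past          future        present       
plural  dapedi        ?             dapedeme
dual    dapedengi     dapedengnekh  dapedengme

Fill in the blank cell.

dapedenekh

Attach mood conditional -de → dapede.
Attach voice passive -o → dapedeo.
number = plural: zero marking, form stays dapedeo.
Attach tense future -nokh → dapedeonokh.
Apply vowel harmony: dapedeonokh → dapedeenekh.
Apply vowel deletion: dapedeenekh → dapedenekh.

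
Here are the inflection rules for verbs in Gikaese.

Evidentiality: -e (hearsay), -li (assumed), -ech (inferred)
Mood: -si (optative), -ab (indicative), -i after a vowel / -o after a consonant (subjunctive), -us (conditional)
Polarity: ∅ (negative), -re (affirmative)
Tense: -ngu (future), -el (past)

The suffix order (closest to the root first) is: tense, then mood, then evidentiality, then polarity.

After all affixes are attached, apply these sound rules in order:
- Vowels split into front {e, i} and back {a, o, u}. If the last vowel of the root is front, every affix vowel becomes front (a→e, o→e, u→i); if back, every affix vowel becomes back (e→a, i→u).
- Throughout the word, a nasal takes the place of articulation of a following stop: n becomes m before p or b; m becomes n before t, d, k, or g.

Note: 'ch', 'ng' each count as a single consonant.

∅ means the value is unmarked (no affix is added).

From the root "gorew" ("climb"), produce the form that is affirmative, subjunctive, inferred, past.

goreweleechre

Attach tense past -el → gorewel.
Attach mood subjunctive -o (after consonant 'l') → gorewelo.
Attach evidentiality inferred -ech → goreweloech.
Attach polarity affirmative -re → goreweloechre.
Apply vowel harmony: goreweloechre → goreweleechre.
Nasal assimilation: no change.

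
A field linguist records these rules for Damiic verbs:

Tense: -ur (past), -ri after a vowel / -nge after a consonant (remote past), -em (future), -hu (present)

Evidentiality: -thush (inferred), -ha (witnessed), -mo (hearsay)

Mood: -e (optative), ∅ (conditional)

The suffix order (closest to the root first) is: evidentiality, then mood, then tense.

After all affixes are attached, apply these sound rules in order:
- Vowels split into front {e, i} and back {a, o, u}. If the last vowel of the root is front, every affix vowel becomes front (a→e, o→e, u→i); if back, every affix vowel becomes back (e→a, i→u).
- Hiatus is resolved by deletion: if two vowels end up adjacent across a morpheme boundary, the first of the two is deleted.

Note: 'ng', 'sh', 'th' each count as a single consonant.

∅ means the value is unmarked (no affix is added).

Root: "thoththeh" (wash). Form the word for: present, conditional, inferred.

thoththehthishhi

Attach evidentiality inferred -thush → thoththehthush.
mood = conditional: zero marking, form stays thoththehthush.
Attach tense present -hu → thoththehthushhu.
Apply vowel harmony: thoththehthushhu → thoththehthishhi.
Vowel deletion: no change.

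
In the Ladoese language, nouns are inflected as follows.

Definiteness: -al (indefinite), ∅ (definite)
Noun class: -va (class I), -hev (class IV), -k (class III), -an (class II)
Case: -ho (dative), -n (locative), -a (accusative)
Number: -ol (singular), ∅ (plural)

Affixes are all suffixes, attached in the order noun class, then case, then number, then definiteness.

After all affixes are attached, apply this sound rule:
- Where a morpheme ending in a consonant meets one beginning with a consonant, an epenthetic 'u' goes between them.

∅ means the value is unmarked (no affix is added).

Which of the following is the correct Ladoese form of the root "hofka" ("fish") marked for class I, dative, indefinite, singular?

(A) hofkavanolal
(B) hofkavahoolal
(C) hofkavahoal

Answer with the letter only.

B

Attach noun class class I -va → hofkava.
Attach case dative -ho → hofkavaho.
Attach number singular -ol → hofkavahool.
Attach definiteness indefinite -al → hofkavahoolal.
Epenthesis: no change.
So the correct form is hofkavahoolal, option (B).
(A) hofkavanolal is wrong: it uses locative instead of dative for case.
(C) hofkavahoal is wrong: it uses plural instead of singular for number.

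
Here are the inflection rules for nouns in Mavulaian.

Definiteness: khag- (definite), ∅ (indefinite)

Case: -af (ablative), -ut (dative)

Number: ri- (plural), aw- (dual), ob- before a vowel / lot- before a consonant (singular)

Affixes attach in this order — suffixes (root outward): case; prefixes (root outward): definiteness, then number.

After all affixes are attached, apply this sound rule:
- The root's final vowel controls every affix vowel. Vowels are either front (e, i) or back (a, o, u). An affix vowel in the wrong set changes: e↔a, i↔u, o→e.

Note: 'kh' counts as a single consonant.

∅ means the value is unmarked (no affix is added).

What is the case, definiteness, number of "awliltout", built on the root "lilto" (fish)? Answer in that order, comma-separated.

dative, indefinite, dual

Segment: aw-lilto-ut.
case: -ut → dative.
definiteness: ∅ → indefinite.
number: aw- → dual.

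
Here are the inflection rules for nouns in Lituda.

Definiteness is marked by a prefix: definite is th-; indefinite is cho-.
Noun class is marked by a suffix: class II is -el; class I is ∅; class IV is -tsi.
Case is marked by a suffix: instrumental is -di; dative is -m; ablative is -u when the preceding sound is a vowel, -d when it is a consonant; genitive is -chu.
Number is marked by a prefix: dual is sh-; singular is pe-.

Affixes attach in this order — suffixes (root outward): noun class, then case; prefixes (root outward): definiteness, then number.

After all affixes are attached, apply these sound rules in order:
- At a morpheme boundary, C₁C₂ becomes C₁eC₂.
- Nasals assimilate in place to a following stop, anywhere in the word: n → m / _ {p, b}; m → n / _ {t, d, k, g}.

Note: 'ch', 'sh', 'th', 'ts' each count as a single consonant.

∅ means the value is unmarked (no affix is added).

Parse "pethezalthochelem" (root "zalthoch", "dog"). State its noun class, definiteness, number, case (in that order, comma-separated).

class II, definite, singular, dative

Segment: pe-th-zalthoch-el-m.
noun class: -el → class II.
definiteness: th- → definite.
number: pe- → singular.
case: -m → dative.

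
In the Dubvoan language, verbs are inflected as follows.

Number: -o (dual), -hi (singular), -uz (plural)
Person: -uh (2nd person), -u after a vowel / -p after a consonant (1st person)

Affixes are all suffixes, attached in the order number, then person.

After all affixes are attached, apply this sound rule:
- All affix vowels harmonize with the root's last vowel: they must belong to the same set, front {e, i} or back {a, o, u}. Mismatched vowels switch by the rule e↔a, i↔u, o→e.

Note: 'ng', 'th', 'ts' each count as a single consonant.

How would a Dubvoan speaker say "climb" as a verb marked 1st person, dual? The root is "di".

diei

Attach number dual -o → dio.
Attach person 1st person -u (after vowel 'o') → diou.
Apply vowel harmony: diou → diei.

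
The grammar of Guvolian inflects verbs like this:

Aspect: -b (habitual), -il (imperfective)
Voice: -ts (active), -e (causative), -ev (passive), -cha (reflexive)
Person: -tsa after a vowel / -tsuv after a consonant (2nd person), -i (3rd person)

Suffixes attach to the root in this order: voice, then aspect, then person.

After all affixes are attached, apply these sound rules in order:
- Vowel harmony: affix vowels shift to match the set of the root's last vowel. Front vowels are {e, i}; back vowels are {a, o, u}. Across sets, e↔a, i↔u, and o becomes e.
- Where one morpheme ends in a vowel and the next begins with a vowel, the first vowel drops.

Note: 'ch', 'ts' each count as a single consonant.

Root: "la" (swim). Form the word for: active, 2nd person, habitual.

Attach voice active -ts → lats.
Attach aspect habitual -b → latsb.
Attach person 2nd person -tsuv (after consonant 'b') → latsbtsuv.
Vowel harmony: no change.
Vowel deletion: no change.

latsbtsuv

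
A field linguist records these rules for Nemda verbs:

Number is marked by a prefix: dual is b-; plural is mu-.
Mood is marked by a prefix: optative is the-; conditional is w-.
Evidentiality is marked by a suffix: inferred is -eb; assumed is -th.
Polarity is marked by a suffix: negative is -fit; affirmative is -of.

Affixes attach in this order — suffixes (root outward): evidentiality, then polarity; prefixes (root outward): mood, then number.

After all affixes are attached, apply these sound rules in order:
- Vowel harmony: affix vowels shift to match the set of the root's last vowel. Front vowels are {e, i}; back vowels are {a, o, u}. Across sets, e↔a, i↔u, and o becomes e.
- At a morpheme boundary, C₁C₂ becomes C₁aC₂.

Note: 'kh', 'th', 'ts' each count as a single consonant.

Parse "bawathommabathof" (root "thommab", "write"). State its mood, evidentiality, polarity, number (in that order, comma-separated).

conditional, assumed, affirmative, dual

Segment: b-w-thommab-th-of.
mood: w- → conditional.
evidentiality: -th → assumed.
polarity: -of → affirmative.
number: b- → dual.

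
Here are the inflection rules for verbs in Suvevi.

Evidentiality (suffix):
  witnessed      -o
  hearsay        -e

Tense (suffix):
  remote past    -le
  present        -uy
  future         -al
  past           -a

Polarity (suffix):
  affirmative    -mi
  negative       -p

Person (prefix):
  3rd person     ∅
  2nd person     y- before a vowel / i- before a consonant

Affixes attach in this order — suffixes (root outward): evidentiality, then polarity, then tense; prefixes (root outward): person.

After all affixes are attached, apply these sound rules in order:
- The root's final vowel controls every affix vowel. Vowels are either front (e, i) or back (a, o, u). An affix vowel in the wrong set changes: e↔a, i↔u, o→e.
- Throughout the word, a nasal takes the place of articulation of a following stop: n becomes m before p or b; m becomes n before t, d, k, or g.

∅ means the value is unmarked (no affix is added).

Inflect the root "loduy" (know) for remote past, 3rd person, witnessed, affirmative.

loduyomula

Attach evidentiality witnessed -o → loduyo.
Attach polarity affirmative -mi → loduyomi.
Attach tense remote past -le → loduyomile.
person = 3rd person: zero marking, form stays loduyomile.
Apply vowel harmony: loduyomile → loduyomula.
Nasal assimilation: no change.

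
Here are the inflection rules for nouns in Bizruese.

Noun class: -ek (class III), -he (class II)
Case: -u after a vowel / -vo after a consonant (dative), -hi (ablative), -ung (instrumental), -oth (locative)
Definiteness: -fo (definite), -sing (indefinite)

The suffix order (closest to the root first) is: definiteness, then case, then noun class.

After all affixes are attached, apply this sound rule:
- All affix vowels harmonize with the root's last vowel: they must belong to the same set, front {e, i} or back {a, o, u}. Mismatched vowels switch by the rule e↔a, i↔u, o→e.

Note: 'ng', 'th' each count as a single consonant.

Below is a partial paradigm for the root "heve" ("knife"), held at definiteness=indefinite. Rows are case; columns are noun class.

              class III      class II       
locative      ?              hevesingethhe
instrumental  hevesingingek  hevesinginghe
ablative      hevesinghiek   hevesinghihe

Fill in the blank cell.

Attach definiteness indefinite -sing → hevesing.
Attach case locative -oth → hevesingoth.
Attach noun class class III -ek → hevesingothek.
Apply vowel harmony: hevesingothek → hevesingethek.

hevesingethek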